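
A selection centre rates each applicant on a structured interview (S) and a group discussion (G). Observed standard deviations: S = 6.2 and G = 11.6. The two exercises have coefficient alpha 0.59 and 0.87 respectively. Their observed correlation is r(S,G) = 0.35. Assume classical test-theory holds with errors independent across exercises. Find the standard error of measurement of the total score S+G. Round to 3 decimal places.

5.767

Var(total) = 173 + 50.344 = 223.344.
True-score variance = 139.747 + 50.344 = 190.091, so reliability = 0.8511.
Error variance = 223.344 − 190.091 = 33.2532; SEM = √33.2532 = 5.767.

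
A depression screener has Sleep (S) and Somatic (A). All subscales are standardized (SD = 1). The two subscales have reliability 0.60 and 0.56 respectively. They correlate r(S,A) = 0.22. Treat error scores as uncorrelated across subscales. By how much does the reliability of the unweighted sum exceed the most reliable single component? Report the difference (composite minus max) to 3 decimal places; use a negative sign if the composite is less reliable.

0.056

Var(sum) = 2 + 0.44 = 2.44; true-score variance = 1.16 + 0.44 = 1.6; composite reliability = 0.6557.
Max component reliability = 0.6000.
Difference = 0.6557 − 0.6000 = 0.056.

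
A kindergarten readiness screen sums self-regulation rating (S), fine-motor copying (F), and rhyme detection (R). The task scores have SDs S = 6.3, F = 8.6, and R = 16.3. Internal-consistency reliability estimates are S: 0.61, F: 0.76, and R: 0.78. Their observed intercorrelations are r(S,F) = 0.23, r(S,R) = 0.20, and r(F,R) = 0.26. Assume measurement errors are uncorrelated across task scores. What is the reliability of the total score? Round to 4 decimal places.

0.8231

Var(S+F+R) = 6.3² + 8.6² + 16.3² + 2·[6.3·8.6·0.23 + 6.3·16.3·0.20 + 8.6·16.3·0.26] = 379.34 + 138.892 = 518.232.
Because errors are independent across components, Cov(Tᵢ,Tⱼ) = Cov(Xᵢ,Xⱼ); the off-diagonal part of the true-score variance is the same as above.
True-score variance = [6.3²·0.61 + 8.6²·0.76 + 16.3²·0.78] + 138.892 = 287.659 + 138.892 = 426.551.
Reliability = 426.551 / 518.232 = 0.8231.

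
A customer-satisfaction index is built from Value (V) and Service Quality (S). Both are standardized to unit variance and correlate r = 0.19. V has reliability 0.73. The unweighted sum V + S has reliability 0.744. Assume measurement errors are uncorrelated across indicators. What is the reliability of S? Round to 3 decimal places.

0.661

Var(V+S) = 2 + 2·0.19 = 2.380.
True-score variance = ρ_V + ρ_S + 2·0.19, so 0.744 = (0.73 + ρ_S + 0.38) / 2.380.
ρ_S = 0.744·2.380 − 0.73 − 0.38 = 0.661.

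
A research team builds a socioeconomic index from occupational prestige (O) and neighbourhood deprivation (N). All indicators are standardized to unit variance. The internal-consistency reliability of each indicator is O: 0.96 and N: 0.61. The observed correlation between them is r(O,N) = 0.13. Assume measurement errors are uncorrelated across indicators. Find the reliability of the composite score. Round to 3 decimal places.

0.810

Var(O+N) = 2 + 2·[0.13] = 2 + 0.26 = 2.26.
With uncorrelated errors the cross-covariances are all true-score covariance, so they carry over unchanged; only the diagonal terms shrink to ρᵢσᵢ².
True-score variance = [0.96 + 0.61] + 0.26 = 1.57 + 0.26 = 1.83.
Reliability = 1.83 / 2.26 = 0.810.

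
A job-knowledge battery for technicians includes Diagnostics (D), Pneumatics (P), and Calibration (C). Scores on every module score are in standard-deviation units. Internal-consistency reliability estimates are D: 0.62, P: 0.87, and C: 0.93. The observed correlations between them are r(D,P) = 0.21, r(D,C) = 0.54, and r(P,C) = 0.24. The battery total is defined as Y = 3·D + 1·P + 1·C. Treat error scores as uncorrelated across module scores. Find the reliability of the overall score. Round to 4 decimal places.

Var(Y) = 3² + 1 + 1 + 2·[3·0.21 + 3·0.54 + 0.24] = 11 + 4.98 = 15.98.
Because errors are independent across components, Cov(Tᵢ,Tⱼ) = Cov(Xᵢ,Xⱼ); the off-diagonal part of the true-score variance is the same as above.
True-score variance = [3²·0.62 + 0.87 + 0.93] + 4.98 = 7.38 + 4.98 = 12.36.
Reliability = 12.36 / 15.98 = 0.7735.

0.7735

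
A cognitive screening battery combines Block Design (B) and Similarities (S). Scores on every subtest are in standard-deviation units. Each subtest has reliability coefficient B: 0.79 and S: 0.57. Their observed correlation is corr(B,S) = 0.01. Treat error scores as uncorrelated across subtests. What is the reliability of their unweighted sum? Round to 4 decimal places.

0.6832

Var(B+S) = 2 + 2·[0.01] = 2 + 0.02 = 2.02.
Because errors are independent across components, Cov(Tᵢ,Tⱼ) = Cov(Xᵢ,Xⱼ); the off-diagonal part of the true-score variance is the same as above.
True-score variance = [0.79 + 0.57] + 0.02 = 1.36 + 0.02 = 1.38.
Reliability = 1.38 / 2.02 = 0.6832.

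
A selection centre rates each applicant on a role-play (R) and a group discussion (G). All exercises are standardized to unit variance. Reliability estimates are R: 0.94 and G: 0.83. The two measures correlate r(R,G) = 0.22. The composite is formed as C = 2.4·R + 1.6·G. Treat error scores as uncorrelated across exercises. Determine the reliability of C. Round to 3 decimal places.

Var(C) = 2.4² + 1.6² + 2·[3.84·0.22] = 8.32 + 1.6896 = 10.0096.
With uncorrelated errors the cross-covariances are all true-score covariance, so they carry over unchanged; only the diagonal terms shrink to ρᵢσᵢ².
True-score variance = [2.4²·0.94 + 1.6²·0.83] + 1.6896 = 7.5392 + 1.6896 = 9.2288.
Reliability = 9.2288 / 10.0096 = 0.922.

0.922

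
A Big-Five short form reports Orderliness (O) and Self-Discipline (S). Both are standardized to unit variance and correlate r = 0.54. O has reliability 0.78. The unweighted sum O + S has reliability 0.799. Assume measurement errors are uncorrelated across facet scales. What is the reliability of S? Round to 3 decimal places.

0.601

Var(O+S) = 2 + 2·0.54 = 3.080.
True-score variance = ρ_O + ρ_S + 2·0.54, so 0.799 = (0.78 + ρ_S + 1.08) / 3.080.
ρ_S = 0.799·3.080 − 0.78 − 1.08 = 0.601.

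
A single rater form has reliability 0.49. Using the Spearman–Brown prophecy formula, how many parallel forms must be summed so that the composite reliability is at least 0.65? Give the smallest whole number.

2

k ≥ ρ*(1−ρ₁)/(ρ₁(1−ρ*)) = 0.65·0.51 / (0.49·0.35) = 1.933.
Smallest integer k = 2.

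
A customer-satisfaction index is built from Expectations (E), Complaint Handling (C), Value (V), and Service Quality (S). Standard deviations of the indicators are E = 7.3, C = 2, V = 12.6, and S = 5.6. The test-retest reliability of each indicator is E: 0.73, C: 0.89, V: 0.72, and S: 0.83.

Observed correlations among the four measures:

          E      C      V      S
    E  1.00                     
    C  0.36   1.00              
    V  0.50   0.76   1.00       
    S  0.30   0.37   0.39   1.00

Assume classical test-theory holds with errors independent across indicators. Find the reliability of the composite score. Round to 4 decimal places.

Var(E+C+V+S) = 7.3² + 2² + 12.6² + 5.6² + 2·[7.3·2·0.36 + 7.3·12.6·0.50 + 7.3·5.6·0.30 + 2·12.6·0.76 + 2·5.6·0.37 + 12.6·5.6·0.39] = 247.41 + 228.649 = 476.059.
Under uncorrelated errors the observed covariances equal the true-score covariances, so only the own-variance terms attenuate.
True-score variance = [7.3²·0.73 + 2²·0.89 + 12.6²·0.72 + 5.6²·0.83] + 228.649 = 182.798 + 228.649 = 411.447.
Reliability = 411.447 / 476.059 = 0.8643.

0.8643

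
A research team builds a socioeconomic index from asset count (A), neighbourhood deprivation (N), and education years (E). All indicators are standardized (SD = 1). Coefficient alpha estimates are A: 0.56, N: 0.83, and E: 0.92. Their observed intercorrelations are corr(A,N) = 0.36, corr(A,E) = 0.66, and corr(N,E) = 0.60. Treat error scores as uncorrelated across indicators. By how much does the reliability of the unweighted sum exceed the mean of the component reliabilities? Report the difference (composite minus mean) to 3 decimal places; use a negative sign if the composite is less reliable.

0.119

Var(sum) = 3 + 3.24 = 6.24; true-score variance = 2.31 + 3.24 = 5.55; composite reliability = 0.8894.
Mean component reliability = 0.7700.
Difference = 0.8894 − 0.7700 = 0.119.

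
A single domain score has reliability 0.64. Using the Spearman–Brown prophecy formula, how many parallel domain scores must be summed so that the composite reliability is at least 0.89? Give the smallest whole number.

5

k ≥ ρ*(1−ρ₁)/(ρ₁(1−ρ*)) = 0.89·0.36 / (0.64·0.11) = 4.551.
Smallest integer k = 5.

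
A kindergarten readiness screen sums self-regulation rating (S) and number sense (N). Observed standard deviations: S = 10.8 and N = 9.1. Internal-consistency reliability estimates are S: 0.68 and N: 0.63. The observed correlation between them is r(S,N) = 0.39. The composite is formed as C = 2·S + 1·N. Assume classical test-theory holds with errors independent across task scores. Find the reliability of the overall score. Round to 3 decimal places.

0.744

Var(C) = 2²·10.8² + 9.1² + 2·[2·10.8·9.1·0.39] = 549.37 + 153.317 = 702.687.
With uncorrelated errors the cross-covariances are all true-score covariance, so they carry over unchanged; only the diagonal terms shrink to ρᵢσᵢ².
True-score variance = [2²·10.8²·0.68 + 9.1²·0.63] + 153.317 = 369.431 + 153.317 = 522.748.
Reliability = 522.748 / 702.687 = 0.744.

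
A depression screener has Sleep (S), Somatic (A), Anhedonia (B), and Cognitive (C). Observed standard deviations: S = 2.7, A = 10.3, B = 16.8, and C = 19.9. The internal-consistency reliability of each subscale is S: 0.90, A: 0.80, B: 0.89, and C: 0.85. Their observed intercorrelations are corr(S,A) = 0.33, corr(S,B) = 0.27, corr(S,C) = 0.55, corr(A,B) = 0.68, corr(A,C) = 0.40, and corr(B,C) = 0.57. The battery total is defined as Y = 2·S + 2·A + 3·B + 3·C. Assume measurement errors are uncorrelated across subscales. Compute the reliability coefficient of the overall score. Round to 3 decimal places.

0.930

Var(Y) = 2²·2.7² + 2²·10.3² + 3²·16.8² + 3²·19.9² + 2·[4·2.7·10.3·0.33 + 6·2.7·16.8·0.27 + 6·2.7·19.9·0.55 + 6·10.3·16.8·0.68 + 6·10.3·19.9·0.40 + 9·16.8·19.9·0.57] = 6557.77 + 6400.99 = 12958.8.
Under uncorrelated errors the observed covariances equal the true-score covariances, so only the own-variance terms attenuate.
True-score variance = [2²·2.7²·0.90 + 2²·10.3²·0.80 + 3²·16.8²·0.89 + 3²·19.9²·0.85] + 6400.99 = 5655.95 + 6400.99 = 12056.9.
Reliability = 12056.9 / 12958.8 = 0.930.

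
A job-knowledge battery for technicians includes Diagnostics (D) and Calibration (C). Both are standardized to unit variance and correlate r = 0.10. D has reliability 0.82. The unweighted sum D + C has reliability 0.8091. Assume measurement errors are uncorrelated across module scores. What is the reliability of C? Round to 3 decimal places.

Var(D+C) = 2 + 2·0.10 = 2.200.
True-score variance = ρ_D + ρ_C + 2·0.10, so 0.8091 = (0.82 + ρ_C + 0.20) / 2.200.
ρ_C = 0.8091·2.200 − 0.82 − 0.20 = 0.760.

0.760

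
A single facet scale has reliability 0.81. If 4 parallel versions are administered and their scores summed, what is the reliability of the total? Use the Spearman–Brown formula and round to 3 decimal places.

ρ_k = kρ / (1 + (k−1)ρ) = 4·0.81 / (1 + 3·0.81) = 3.240 / 3.430 = 0.945.

0.945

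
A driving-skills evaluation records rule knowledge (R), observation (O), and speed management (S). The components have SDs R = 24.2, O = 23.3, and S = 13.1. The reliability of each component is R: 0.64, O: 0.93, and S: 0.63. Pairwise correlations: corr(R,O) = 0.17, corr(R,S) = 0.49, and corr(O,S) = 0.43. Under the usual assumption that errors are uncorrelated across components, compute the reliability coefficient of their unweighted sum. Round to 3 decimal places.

0.849

Var(R+O+S) = 24.2² + 23.3² + 13.1² + 2·[24.2·23.3·0.17 + 24.2·13.1·0.49 + 23.3·13.1·0.43] = 1300.14 + 764.89 = 2065.03.
Because errors are independent across components, Cov(Tᵢ,Tⱼ) = Cov(Xᵢ,Xⱼ); the off-diagonal part of the true-score variance is the same as above.
True-score variance = [24.2²·0.64 + 23.3²·0.93 + 13.1²·0.63] + 764.89 = 987.812 + 764.89 = 1752.7.
Reliability = 1752.7 / 2065.03 = 0.849.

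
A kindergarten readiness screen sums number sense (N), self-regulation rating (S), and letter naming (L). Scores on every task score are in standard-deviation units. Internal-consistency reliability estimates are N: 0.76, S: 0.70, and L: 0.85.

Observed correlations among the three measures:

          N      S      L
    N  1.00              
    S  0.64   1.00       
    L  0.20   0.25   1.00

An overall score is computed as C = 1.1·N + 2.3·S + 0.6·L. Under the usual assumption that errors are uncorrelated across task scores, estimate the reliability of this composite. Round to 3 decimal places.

0.825

Var(C) = 1.1² + 2.3² + 0.6² + 2·[2.53·0.64 + 0.66·0.20 + 1.38·0.25] = 6.86 + 4.1924 = 11.0524.
With uncorrelated errors the cross-covariances are all true-score covariance, so they carry over unchanged; only the diagonal terms shrink to ρᵢσᵢ².
True-score variance = [1.1²·0.76 + 2.3²·0.70 + 0.6²·0.85] + 4.1924 = 4.9286 + 4.1924 = 9.121.
Reliability = 9.121 / 11.0524 = 0.825.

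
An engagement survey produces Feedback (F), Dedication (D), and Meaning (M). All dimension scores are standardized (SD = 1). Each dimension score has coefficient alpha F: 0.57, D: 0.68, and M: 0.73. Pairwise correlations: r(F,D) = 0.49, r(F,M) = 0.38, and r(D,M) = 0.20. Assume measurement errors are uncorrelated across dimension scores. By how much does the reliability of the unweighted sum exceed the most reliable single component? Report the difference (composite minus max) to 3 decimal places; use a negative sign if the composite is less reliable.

Var(sum) = 3 + 2.14 = 5.14; true-score variance = 1.98 + 2.14 = 4.12; composite reliability = 0.8016.
Max component reliability = 0.7300.
Difference = 0.8016 − 0.7300 = 0.072.

0.072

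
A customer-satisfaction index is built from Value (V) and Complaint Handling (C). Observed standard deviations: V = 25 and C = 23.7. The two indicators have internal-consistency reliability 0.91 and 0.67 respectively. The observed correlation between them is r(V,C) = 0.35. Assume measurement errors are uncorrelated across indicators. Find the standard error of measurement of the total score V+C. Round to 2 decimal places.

Var(total) = 1186.69 + 414.75 = 1601.44.
True-score variance = 945.082 + 414.75 = 1359.83, so reliability = 0.8491.
Error variance = 1601.44 − 1359.83 = 241.608; SEM = √241.608 = 15.54.

15.54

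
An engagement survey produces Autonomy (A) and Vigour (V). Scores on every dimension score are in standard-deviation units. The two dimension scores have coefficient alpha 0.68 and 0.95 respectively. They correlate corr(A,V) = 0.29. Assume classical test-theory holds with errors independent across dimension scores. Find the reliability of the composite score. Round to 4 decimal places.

0.8566

Var(A+V) = 2 + 2·[0.29] = 2 + 0.58 = 2.58.
With uncorrelated errors the cross-covariances are all true-score covariance, so they carry over unchanged; only the diagonal terms shrink to ρᵢσᵢ².
True-score variance = [0.68 + 0.95] + 0.58 = 1.63 + 0.58 = 2.21.
Reliability = 2.21 / 2.58 = 0.8566.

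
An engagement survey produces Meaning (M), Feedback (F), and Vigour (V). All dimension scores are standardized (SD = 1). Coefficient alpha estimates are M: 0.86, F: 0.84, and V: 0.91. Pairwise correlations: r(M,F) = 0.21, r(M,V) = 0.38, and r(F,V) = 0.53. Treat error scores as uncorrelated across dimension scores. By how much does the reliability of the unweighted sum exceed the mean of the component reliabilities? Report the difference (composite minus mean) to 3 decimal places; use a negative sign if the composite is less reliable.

Var(sum) = 3 + 2.24 = 5.24; true-score variance = 2.61 + 2.24 = 4.85; composite reliability = 0.9256.
Mean component reliability = 0.8700.
Difference = 0.9256 − 0.8700 = 0.056.

0.056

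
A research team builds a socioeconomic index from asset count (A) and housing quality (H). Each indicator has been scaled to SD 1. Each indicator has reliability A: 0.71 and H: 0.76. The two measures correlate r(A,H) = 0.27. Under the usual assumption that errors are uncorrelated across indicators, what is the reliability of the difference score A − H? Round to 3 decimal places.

0.637

Var(A−H) = 1 + 1 − 2·0.27 = 2 − 0.54 = 1.46.
Under uncorrelated errors the observed covariances equal the true-score covariances, so only the own-variance terms attenuate.
True-score variance = [0.71 + 0.76] − 0.54 = 1.47 − 0.54 = 0.93.
Reliability = 0.93 / 1.46 = 0.637.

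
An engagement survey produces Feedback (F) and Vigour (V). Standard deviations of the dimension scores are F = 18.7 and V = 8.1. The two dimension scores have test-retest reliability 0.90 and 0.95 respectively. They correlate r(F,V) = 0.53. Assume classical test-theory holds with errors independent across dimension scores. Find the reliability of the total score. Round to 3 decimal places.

0.934

Var(F+V) = 18.7² + 8.1² + 2·[18.7·8.1·0.53] = 415.3 + 160.558 = 575.858.
With uncorrelated errors the cross-covariances are all true-score covariance, so they carry over unchanged; only the diagonal terms shrink to ρᵢσᵢ².
True-score variance = [18.7²·0.90 + 8.1²·0.95] + 160.558 = 377.05 + 160.558 = 537.609.
Reliability = 537.609 / 575.858 = 0.934.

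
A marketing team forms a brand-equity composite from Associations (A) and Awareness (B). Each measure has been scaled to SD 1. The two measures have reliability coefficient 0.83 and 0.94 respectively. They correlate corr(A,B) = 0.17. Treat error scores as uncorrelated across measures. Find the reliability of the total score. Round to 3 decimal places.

0.902

Var(A+B) = 2 + 2·[0.17] = 2 + 0.34 = 2.34.
Under uncorrelated errors the observed covariances equal the true-score covariances, so only the own-variance terms attenuate.
True-score variance = [0.83 + 0.94] + 0.34 = 1.77 + 0.34 = 2.11.
Reliability = 2.11 / 2.34 = 0.902.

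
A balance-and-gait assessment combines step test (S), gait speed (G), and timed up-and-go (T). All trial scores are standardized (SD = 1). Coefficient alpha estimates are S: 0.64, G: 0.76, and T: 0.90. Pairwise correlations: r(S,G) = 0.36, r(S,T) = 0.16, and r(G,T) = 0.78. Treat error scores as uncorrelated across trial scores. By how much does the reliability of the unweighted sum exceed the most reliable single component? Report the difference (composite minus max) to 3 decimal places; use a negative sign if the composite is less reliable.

Var(sum) = 3 + 2.6 = 5.6; true-score variance = 2.3 + 2.6 = 4.9; composite reliability = 0.8750.
Max component reliability = 0.9000.
Difference = 0.8750 − 0.9000 = -0.025.

-0.025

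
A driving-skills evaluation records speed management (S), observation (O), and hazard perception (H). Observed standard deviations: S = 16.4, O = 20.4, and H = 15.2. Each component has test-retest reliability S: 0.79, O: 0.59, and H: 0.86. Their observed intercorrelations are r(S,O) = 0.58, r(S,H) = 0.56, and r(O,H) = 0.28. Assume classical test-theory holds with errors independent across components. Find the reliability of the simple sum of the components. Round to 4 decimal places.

Var(S+O+H) = 16.4² + 20.4² + 15.2² + 2·[16.4·20.4·0.58 + 16.4·15.2·0.56 + 20.4·15.2·0.28] = 916.16 + 840.928 = 1757.09.
Under uncorrelated errors the observed covariances equal the true-score covariances, so only the own-variance terms attenuate.
True-score variance = [16.4²·0.79 + 20.4²·0.59 + 15.2²·0.86] + 840.928 = 656.707 + 840.928 = 1497.64.
Reliability = 1497.64 / 1757.09 = 0.8523.

0.8523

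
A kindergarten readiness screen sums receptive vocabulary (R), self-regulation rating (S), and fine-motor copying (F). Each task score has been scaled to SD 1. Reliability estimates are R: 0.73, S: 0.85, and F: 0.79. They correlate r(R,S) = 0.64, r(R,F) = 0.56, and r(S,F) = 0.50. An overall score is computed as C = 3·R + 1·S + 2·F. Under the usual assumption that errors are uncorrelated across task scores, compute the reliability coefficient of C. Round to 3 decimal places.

Var(C) = 3² + 1 + 2² + 2·[3·0.64 + 6·0.56 + 2·0.50] = 14 + 12.56 = 26.56.
Under uncorrelated errors the observed covariances equal the true-score covariances, so only the own-variance terms attenuate.
True-score variance = [3²·0.73 + 0.85 + 2²·0.79] + 12.56 = 10.58 + 12.56 = 23.14.
Reliability = 23.14 / 26.56 = 0.871.

0.871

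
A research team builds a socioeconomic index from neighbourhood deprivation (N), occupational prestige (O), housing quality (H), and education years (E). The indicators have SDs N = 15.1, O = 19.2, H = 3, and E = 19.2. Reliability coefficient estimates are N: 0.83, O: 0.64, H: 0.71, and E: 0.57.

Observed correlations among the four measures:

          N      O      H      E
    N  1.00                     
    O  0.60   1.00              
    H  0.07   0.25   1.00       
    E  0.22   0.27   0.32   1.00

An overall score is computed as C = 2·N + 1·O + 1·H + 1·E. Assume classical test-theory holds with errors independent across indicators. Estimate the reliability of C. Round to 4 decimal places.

Var(C) = 2²·15.1² + 19.2² + 3² + 19.2² + 2·[2·15.1·19.2·0.60 + 2·15.1·3·0.07 + 2·15.1·19.2·0.22 + 19.2·3·0.25 + 19.2·19.2·0.27 + 3·19.2·0.32] = 1658.32 + 1228.35 = 2886.67.
Because errors are independent across components, Cov(Tᵢ,Tⱼ) = Cov(Xᵢ,Xⱼ); the off-diagonal part of the true-score variance is the same as above.
True-score variance = [2²·15.1²·0.83 + 19.2²·0.64 + 3²·0.71 + 19.2²·0.57] + 1228.35 = 1209.44 + 1228.35 = 2437.79.
Reliability = 2437.79 / 2886.67 = 0.8445.

0.8445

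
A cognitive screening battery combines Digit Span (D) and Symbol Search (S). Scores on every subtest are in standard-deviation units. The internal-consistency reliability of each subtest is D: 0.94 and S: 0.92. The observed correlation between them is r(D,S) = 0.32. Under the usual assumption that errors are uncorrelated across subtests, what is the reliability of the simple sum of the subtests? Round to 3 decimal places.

Var(D+S) = 2 + 2·[0.32] = 2 + 0.64 = 2.64.
Because errors are independent across components, Cov(Tᵢ,Tⱼ) = Cov(Xᵢ,Xⱼ); the off-diagonal part of the true-score variance is the same as above.
True-score variance = [0.94 + 0.92] + 0.64 = 1.86 + 0.64 = 2.5.
Reliability = 2.5 / 2.64 = 0.947.

0.947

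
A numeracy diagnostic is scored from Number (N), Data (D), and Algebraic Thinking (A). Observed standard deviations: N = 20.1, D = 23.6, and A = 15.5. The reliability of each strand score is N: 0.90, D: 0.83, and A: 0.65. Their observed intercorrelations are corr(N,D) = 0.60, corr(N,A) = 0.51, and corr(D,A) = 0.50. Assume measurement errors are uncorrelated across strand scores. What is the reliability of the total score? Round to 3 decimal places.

Var(N+D+A) = 20.1² + 23.6² + 15.5² + 2·[20.1·23.6·0.60 + 20.1·15.5·0.51 + 23.6·15.5·0.50] = 1201.22 + 1252.81 = 2454.03.
With uncorrelated errors the cross-covariances are all true-score covariance, so they carry over unchanged; only the diagonal terms shrink to ρᵢσᵢ².
True-score variance = [20.1²·0.90 + 23.6²·0.83 + 15.5²·0.65] + 1252.81 = 982.048 + 1252.81 = 2234.86.
Reliability = 2234.86 / 2454.03 = 0.911.

0.911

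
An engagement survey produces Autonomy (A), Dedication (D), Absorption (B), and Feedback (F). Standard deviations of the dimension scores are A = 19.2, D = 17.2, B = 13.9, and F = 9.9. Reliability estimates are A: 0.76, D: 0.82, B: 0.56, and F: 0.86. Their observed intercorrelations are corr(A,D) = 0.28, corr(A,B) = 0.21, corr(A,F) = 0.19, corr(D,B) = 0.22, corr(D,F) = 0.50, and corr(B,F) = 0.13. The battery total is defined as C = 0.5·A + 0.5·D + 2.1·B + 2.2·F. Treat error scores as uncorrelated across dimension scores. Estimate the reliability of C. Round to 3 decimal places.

0.783

Var(C) = 0.5²·19.2² + 0.5²·17.2² + 2.1²·13.9² + 2.2²·9.9² + 2·[0.25·19.2·17.2·0.28 + 1.05·19.2·13.9·0.21 + 1.1·19.2·9.9·0.19 + 1.05·17.2·13.9·0.22 + 1.1·17.2·9.9·0.50 + 4.62·13.9·9.9·0.13] = 1492.54 + 706.441 = 2198.99.
Because errors are independent across components, Cov(Tᵢ,Tⱼ) = Cov(Xᵢ,Xⱼ); the off-diagonal part of the true-score variance is the same as above.
True-score variance = [0.5²·19.2²·0.76 + 0.5²·17.2²·0.82 + 2.1²·13.9²·0.56 + 2.2²·9.9²·0.86] + 706.441 = 1015.8 + 706.441 = 1722.24.
Reliability = 1722.24 / 2198.99 = 0.783.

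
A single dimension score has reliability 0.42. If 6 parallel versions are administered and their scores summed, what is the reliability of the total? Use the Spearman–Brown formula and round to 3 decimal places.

ρ_k = kρ / (1 + (k−1)ρ) = 6·0.42 / (1 + 5·0.42) = 2.520 / 3.100 = 0.813.

0.813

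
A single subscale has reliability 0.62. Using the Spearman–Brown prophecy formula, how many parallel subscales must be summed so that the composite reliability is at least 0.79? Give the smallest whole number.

3

k ≥ ρ*(1−ρ₁)/(ρ₁(1−ρ*)) = 0.79·0.38 / (0.62·0.21) = 2.306.
Smallest integer k = 3.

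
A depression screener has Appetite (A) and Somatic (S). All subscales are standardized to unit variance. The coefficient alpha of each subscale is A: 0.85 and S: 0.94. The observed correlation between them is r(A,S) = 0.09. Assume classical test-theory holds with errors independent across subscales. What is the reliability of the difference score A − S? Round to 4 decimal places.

Var(A−S) = 1 + 1 − 2·0.09 = 2 − 0.18 = 1.82.
Because errors are independent across components, Cov(Tᵢ,Tⱼ) = Cov(Xᵢ,Xⱼ); the off-diagonal part of the true-score variance is the same as above.
True-score variance = [0.85 + 0.94] − 0.18 = 1.79 − 0.18 = 1.61.
Reliability = 1.61 / 1.82 = 0.8846.

0.8846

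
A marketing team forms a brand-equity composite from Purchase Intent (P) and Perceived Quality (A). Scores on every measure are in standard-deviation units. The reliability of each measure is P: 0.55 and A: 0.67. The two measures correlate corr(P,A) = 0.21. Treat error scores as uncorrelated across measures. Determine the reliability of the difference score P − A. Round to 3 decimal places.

0.506

Var(P−A) = 1 + 1 − 2·0.21 = 2 − 0.42 = 1.58.
With uncorrelated errors the cross-covariances are all true-score covariance, so they carry over unchanged; only the diagonal terms shrink to ρᵢσᵢ².
True-score variance = [0.55 + 0.67] − 0.42 = 1.22 − 0.42 = 0.8.
Reliability = 0.8 / 1.58 = 0.506.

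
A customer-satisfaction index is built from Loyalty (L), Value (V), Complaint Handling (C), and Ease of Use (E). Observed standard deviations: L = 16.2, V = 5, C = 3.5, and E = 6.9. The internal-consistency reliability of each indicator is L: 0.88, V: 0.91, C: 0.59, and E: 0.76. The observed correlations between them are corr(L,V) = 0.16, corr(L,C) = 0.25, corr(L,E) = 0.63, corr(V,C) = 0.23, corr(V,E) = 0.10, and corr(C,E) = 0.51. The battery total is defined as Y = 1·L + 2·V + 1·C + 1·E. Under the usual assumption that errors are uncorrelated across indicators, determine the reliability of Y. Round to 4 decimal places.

0.9184

Var(Y) = 16.2² + 2²·5² + 3.5² + 6.9² + 2·[2·16.2·5·0.16 + 16.2·3.5·0.25 + 16.2·6.9·0.63 + 2·5·3.5·0.23 + 2·5·6.9·0.10 + 3.5·6.9·0.51] = 422.3 + 275.566 = 697.866.
Because errors are independent across components, Cov(Tᵢ,Tⱼ) = Cov(Xᵢ,Xⱼ); the off-diagonal part of the true-score variance is the same as above.
True-score variance = [16.2²·0.88 + 2²·5²·0.91 + 3.5²·0.59 + 6.9²·0.76] + 275.566 = 365.358 + 275.566 = 640.924.
Reliability = 640.924 / 697.866 = 0.9184.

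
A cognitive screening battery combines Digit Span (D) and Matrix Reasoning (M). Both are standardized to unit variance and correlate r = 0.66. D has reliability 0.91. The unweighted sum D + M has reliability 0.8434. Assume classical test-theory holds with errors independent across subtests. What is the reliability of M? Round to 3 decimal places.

0.570

Var(D+M) = 2 + 2·0.66 = 3.320.
True-score variance = ρ_D + ρ_M + 2·0.66, so 0.8434 = (0.91 + ρ_M + 1.32) / 3.320.
ρ_M = 0.8434·3.320 − 0.91 − 1.32 = 0.570.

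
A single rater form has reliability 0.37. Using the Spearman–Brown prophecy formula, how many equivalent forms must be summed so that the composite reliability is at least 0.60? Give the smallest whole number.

k ≥ ρ*(1−ρ₁)/(ρ₁(1−ρ*)) = 0.60·0.63 / (0.37·0.40) = 2.554.
Smallest integer k = 3.

3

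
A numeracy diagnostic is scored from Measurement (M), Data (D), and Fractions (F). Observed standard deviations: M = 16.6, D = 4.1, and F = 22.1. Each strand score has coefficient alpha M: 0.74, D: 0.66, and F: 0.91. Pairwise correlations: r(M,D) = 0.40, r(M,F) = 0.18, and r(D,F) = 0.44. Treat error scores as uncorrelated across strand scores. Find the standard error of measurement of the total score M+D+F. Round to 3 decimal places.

Var(total) = 780.78 + 266.254 = 1047.03.
True-score variance = 659.462 + 266.254 = 925.717, so reliability = 0.8841.
Error variance = 1047.03 − 925.717 = 121.318; SEM = √121.318 = 11.014.

11.014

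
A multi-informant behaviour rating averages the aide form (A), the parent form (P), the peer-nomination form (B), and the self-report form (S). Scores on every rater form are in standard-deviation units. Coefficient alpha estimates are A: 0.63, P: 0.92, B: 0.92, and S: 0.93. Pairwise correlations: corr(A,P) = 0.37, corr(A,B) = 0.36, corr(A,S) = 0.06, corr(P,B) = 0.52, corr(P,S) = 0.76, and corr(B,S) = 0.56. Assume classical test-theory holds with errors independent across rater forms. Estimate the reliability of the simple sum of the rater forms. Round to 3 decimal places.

0.935

Var(A+P+B+S) = 4 + 2·[0.37 + 0.36 + 0.06 + 0.52 + 0.76 + 0.56] = 4 + 5.26 = 9.26.
Under uncorrelated errors the observed covariances equal the true-score covariances, so only the own-variance terms attenuate.
True-score variance = [0.63 + 0.92 + 0.92 + 0.93] + 5.26 = 3.4 + 5.26 = 8.66.
Reliability = 8.66 / 9.26 = 0.935.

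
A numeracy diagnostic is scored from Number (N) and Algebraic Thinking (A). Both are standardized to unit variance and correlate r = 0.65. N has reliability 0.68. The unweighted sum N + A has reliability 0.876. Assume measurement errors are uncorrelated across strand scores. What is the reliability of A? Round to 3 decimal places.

0.911

Var(N+A) = 2 + 2·0.65 = 3.300.
True-score variance = ρ_N + ρ_A + 2·0.65, so 0.876 = (0.68 + ρ_A + 1.30) / 3.300.
ρ_A = 0.876·3.300 − 0.68 − 1.30 = 0.911.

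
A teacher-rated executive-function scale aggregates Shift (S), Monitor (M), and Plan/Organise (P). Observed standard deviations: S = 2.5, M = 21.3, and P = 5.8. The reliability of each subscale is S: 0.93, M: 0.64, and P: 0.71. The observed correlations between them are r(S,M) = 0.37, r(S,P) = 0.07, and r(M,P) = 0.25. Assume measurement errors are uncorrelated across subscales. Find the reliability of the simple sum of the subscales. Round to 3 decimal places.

Var(S+M+P) = 2.5² + 21.3² + 5.8² + 2·[2.5·21.3·0.37 + 2.5·5.8·0.07 + 21.3·5.8·0.25] = 493.58 + 103.205 = 596.785.
With uncorrelated errors the cross-covariances are all true-score covariance, so they carry over unchanged; only the diagonal terms shrink to ρᵢσᵢ².
True-score variance = [2.5²·0.93 + 21.3²·0.64 + 5.8²·0.71] + 103.205 = 320.059 + 103.205 = 423.264.
Reliability = 423.264 / 596.785 = 0.709.

0.709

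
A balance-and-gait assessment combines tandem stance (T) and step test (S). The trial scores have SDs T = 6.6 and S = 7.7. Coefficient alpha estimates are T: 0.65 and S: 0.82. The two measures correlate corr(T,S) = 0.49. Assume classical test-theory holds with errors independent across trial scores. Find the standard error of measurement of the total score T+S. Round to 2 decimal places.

5.09

Var(total) = 102.85 + 49.8036 = 152.654.
True-score variance = 76.9318 + 49.8036 = 126.735, so reliability = 0.8302.
Error variance = 152.654 − 126.735 = 25.9182; SEM = √25.9182 = 5.09.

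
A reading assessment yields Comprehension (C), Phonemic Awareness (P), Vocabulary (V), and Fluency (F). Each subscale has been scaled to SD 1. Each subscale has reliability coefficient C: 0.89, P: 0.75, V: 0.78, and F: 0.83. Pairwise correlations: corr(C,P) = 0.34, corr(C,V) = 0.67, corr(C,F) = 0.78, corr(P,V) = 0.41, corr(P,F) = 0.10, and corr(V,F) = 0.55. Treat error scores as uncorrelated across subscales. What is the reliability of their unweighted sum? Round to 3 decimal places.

0.923

Var(C+P+V+F) = 4 + 2·[0.34 + 0.67 + 0.78 + 0.41 + 0.10 + 0.55] = 4 + 5.7 = 9.7.
Because errors are independent across components, Cov(Tᵢ,Tⱼ) = Cov(Xᵢ,Xⱼ); the off-diagonal part of the true-score variance is the same as above.
True-score variance = [0.89 + 0.75 + 0.78 + 0.83] + 5.7 = 3.25 + 5.7 = 8.95.
Reliability = 8.95 / 9.7 = 0.923.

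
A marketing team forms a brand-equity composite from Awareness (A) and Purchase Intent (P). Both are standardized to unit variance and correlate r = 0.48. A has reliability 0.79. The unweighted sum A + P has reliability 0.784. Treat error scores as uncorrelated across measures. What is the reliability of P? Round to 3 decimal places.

Var(A+P) = 2 + 2·0.48 = 2.960.
True-score variance = ρ_A + ρ_P + 2·0.48, so 0.784 = (0.79 + ρ_P + 0.96) / 2.960.
ρ_P = 0.784·2.960 − 0.79 − 0.96 = 0.571.

0.571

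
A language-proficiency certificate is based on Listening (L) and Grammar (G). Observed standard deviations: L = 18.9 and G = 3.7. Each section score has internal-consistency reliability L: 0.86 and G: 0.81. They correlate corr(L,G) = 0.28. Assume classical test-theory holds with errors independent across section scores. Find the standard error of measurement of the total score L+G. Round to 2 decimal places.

Var(total) = 370.9 + 39.1608 = 410.061.
True-score variance = 318.289 + 39.1608 = 357.45, so reliability = 0.8717.
Error variance = 410.061 − 357.45 = 52.6105; SEM = √52.6105 = 7.25.

7.25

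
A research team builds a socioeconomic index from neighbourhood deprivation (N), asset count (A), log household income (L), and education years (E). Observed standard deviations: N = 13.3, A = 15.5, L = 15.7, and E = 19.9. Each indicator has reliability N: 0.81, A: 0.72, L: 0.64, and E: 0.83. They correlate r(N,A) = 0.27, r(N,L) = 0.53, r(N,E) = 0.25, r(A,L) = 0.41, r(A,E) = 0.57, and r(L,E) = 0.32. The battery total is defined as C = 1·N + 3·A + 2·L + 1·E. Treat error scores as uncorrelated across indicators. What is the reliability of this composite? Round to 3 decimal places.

0.854

Var(C) = 13.3² + 3²·15.5² + 2²·15.7² + 19.9² + 2·[3·13.3·15.5·0.27 + 2·13.3·15.7·0.53 + 13.3·19.9·0.25 + 6·15.5·15.7·0.41 + 3·15.5·19.9·0.57 + 2·15.7·19.9·0.32] = 3721.11 + 3561.07 = 7282.18.
Because errors are independent across components, Cov(Tᵢ,Tⱼ) = Cov(Xᵢ,Xⱼ); the off-diagonal part of the true-score variance is the same as above.
True-score variance = [13.3²·0.81 + 3²·15.5²·0.72 + 2²·15.7²·0.64 + 19.9²·0.83] + 3561.07 = 2659.8 + 3561.07 = 6220.87.
Reliability = 6220.87 / 7282.18 = 0.854.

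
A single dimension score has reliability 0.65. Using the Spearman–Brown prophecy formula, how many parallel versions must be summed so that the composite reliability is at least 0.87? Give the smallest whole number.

4

k ≥ ρ*(1−ρ₁)/(ρ₁(1−ρ*)) = 0.87·0.35 / (0.65·0.13) = 3.604.
Smallest integer k = 4.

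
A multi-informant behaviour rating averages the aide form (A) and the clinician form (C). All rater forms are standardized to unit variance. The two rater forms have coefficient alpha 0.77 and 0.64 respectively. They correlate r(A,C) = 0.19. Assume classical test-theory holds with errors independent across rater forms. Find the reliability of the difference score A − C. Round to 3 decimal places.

0.636

Var(A−C) = 1 + 1 − 2·0.19 = 2 − 0.38 = 1.62.
With uncorrelated errors the cross-covariances are all true-score covariance, so they carry over unchanged; only the diagonal terms shrink to ρᵢσᵢ².
True-score variance = [0.77 + 0.64] − 0.38 = 1.41 − 0.38 = 1.03.
Reliability = 1.03 / 1.62 = 0.636.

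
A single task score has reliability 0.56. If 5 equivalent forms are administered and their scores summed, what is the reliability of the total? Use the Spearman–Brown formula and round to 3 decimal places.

ρ_k = kρ / (1 + (k−1)ρ) = 5·0.56 / (1 + 4·0.56) = 2.800 / 3.240 = 0.864.

0.864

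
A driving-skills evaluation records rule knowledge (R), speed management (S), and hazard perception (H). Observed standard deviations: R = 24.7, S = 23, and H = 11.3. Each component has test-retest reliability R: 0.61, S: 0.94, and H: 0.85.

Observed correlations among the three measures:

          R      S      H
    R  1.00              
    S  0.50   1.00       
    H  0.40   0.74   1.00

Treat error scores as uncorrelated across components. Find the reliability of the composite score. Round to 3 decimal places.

Var(R+S+H) = 24.7² + 23² + 11.3² + 2·[24.7·23·0.50 + 24.7·11.3·0.40 + 23·11.3·0.74] = 1266.78 + 1176.04 = 2442.82.
Because errors are independent across components, Cov(Tᵢ,Tⱼ) = Cov(Xᵢ,Xⱼ); the off-diagonal part of the true-score variance is the same as above.
True-score variance = [24.7²·0.61 + 23²·0.94 + 11.3²·0.85] + 1176.04 = 977.951 + 1176.04 = 2153.99.
Reliability = 2153.99 / 2442.82 = 0.882.

0.882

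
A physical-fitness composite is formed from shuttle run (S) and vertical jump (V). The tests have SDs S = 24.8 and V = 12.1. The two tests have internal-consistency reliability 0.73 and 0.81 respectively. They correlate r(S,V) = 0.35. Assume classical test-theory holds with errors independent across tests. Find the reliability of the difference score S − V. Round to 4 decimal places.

0.6484

Var(S−V) = 24.8² + 12.1² − 2·24.8·12.1·0.35 = 761.45 − 210.056 = 551.394.
With uncorrelated errors the cross-covariances are all true-score covariance, so they carry over unchanged; only the diagonal terms shrink to ρᵢσᵢ².
True-score variance = [24.8²·0.73 + 12.1²·0.81] − 210.056 = 567.571 − 210.056 = 357.515.
Reliability = 357.515 / 551.394 = 0.6484.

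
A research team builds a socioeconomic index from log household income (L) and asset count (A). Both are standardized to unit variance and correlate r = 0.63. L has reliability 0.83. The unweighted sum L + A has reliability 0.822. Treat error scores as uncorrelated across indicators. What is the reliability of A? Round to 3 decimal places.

0.590

Var(L+A) = 2 + 2·0.63 = 3.260.
True-score variance = ρ_L + ρ_A + 2·0.63, so 0.822 = (0.83 + ρ_A + 1.26) / 3.260.
ρ_A = 0.822·3.260 − 0.83 − 1.26 = 0.590.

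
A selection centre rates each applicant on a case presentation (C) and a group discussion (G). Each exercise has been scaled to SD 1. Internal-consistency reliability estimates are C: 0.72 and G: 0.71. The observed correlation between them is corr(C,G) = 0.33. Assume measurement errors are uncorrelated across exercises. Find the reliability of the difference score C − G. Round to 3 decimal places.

Var(C−G) = 1 + 1 − 2·0.33 = 2 − 0.66 = 1.34.
With uncorrelated errors the cross-covariances are all true-score covariance, so they carry over unchanged; only the diagonal terms shrink to ρᵢσᵢ².
True-score variance = [0.72 + 0.71] − 0.66 = 1.43 − 0.66 = 0.77.
Reliability = 0.77 / 1.34 = 0.575.

0.575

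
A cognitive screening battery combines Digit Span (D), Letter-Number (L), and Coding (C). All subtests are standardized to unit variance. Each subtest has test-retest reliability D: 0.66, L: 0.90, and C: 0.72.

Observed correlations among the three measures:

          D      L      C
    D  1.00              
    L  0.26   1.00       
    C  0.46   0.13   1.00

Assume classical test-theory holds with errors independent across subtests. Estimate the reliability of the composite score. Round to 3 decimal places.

0.847

Var(D+L+C) = 3 + 2·[0.26 + 0.46 + 0.13] = 3 + 1.7 = 4.7.
With uncorrelated errors the cross-covariances are all true-score covariance, so they carry over unchanged; only the diagonal terms shrink to ρᵢσᵢ².
True-score variance = [0.66 + 0.90 + 0.72] + 1.7 = 2.28 + 1.7 = 3.98.
Reliability = 3.98 / 4.7 = 0.847.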